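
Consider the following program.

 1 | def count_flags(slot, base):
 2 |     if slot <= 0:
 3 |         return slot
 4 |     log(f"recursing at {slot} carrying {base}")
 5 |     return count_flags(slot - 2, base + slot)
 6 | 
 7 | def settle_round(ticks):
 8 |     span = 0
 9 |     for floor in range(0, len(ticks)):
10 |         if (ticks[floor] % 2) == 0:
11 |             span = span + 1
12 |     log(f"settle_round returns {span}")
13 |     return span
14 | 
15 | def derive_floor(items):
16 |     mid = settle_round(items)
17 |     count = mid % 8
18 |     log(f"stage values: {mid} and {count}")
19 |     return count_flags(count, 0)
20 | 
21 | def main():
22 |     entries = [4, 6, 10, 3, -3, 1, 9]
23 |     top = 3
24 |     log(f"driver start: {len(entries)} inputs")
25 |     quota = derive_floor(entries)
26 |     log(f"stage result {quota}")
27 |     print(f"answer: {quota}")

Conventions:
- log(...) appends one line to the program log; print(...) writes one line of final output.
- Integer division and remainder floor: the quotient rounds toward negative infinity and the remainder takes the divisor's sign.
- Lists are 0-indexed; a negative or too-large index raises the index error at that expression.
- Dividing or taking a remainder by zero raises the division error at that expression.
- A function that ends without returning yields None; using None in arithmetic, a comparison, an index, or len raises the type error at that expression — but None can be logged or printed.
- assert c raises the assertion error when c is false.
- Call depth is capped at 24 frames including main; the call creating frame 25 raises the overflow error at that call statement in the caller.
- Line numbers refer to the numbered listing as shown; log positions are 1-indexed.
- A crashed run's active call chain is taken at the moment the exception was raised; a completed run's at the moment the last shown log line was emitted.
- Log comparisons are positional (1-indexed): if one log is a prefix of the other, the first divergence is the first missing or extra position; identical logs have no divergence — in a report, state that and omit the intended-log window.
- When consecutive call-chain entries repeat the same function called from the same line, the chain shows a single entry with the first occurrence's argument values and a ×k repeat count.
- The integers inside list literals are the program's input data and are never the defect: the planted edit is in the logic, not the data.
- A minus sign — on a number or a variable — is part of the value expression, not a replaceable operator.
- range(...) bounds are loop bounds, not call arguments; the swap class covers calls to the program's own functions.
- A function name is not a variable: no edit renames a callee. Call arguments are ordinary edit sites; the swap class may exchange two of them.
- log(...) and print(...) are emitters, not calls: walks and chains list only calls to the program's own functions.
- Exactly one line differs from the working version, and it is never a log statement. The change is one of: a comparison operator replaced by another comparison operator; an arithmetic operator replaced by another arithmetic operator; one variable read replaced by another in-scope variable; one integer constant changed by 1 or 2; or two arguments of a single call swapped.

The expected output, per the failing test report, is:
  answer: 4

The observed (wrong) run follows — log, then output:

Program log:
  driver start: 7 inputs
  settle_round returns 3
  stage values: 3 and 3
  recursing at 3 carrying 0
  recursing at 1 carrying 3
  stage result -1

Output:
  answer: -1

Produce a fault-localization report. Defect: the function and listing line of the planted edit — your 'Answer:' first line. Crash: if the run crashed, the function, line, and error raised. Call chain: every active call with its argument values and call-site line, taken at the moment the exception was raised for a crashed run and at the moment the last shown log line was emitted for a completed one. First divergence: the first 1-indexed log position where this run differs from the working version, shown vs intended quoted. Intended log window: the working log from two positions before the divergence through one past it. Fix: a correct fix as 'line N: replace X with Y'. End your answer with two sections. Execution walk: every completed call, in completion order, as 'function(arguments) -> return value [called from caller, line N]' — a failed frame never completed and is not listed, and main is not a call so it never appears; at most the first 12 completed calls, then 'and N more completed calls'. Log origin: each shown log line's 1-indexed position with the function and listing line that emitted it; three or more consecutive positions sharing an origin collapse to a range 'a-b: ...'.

Answer: the defect is in count_flags at line 3.
Key observation: The log first diverges at position 6: the faulty run prints 'stage result -1' where the working version prints 'stage result 4'.
Call chain: main.
First divergence: at position 6 the run shows 'stage result -1' where the working version logs 'stage result 4'.
Intended log window:
  4: recursing at 3 carrying 0
  5: recursing at 1 carrying 3
  6: stage result 4
Execution walk:
  settle_round([4, 6, 10, 3, -3, 1, 9]) -> 3  [called from derive_floor, line 16]
  count_flags(-1, 4) -> -1  [called from count_flags, line 5]
  count_flags(1, 3) -> -1  [called from count_flags, line 5]
  count_flags(3, 0) -> -1  [called from derive_floor, line 19]
  derive_floor([4, 6, 10, 3, -3, 1, 9]) -> -1  [called from main, line 25]
Log origins:
  1: emitted by main (line 24)
  2: emitted by settle_round (line 12)
  3: emitted by derive_floor (line 18)
  4: emitted by count_flags (line 4)
  5: emitted by count_flags (line 4)
  6: emitted by main (line 26)
A correct fix: line 3: replace `slot` with `base`.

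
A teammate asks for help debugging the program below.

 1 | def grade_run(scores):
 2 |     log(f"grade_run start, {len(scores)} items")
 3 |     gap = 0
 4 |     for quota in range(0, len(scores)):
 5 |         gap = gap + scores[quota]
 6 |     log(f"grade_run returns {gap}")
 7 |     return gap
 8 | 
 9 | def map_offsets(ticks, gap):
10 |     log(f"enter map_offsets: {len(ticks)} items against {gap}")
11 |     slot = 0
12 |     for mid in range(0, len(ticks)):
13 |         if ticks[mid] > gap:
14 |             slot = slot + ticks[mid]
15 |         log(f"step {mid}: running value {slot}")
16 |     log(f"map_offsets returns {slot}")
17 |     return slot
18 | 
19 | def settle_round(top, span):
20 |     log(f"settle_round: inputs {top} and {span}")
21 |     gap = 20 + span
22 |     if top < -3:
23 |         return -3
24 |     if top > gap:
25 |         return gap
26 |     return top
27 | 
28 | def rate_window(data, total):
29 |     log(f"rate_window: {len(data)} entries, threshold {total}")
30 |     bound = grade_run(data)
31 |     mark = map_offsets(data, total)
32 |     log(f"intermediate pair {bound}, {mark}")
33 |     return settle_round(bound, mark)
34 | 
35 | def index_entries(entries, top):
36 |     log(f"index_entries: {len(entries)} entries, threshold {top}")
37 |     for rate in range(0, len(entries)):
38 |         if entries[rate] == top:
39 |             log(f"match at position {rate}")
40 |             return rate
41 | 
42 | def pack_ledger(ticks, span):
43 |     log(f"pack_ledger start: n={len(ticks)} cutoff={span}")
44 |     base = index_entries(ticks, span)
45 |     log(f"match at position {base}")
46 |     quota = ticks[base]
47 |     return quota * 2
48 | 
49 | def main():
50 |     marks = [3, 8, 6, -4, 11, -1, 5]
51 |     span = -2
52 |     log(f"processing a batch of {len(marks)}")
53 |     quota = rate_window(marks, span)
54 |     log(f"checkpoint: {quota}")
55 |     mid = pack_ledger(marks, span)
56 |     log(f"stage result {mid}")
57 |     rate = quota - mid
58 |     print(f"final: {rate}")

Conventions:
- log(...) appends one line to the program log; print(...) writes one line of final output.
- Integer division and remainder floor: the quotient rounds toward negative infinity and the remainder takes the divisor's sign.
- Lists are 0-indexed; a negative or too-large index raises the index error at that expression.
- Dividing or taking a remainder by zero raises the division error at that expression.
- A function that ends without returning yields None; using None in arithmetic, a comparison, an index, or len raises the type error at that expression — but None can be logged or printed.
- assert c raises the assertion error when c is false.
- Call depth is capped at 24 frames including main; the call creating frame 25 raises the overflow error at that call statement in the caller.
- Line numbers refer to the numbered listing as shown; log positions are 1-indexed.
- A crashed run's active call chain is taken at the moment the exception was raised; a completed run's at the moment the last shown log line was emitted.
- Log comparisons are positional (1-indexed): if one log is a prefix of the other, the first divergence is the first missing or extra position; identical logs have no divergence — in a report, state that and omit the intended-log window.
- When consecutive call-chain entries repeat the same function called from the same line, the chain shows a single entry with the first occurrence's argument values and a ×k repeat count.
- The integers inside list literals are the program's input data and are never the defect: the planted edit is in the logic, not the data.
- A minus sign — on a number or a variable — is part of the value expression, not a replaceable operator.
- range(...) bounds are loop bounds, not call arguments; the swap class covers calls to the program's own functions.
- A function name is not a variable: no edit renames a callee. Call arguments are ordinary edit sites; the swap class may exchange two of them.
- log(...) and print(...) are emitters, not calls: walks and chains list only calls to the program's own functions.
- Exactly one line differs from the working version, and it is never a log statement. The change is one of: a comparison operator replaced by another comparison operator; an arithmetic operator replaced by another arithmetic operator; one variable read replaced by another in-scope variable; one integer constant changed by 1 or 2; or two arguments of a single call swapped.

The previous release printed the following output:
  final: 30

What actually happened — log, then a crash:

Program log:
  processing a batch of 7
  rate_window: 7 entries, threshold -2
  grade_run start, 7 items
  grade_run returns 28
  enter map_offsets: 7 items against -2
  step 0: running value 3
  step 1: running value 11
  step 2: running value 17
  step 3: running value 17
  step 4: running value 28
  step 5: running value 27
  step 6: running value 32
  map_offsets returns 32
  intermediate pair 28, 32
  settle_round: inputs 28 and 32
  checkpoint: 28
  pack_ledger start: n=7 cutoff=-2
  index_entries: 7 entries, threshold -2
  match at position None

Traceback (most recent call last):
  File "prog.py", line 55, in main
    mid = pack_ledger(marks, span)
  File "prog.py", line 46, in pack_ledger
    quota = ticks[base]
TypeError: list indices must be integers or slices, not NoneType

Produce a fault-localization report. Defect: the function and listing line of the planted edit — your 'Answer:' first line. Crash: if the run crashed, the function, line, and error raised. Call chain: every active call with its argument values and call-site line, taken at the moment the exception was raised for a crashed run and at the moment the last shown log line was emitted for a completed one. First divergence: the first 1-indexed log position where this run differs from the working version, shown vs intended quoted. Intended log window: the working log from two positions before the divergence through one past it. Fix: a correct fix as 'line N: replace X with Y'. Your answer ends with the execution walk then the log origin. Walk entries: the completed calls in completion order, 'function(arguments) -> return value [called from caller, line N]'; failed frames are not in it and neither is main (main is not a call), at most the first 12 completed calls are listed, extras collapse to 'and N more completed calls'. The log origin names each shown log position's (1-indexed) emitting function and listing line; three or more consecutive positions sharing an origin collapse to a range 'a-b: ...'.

Answer: the defect is in main at line 51.
The tell: At log position 2 the runs split — shown 'rate_window: 7 entries, threshold -2', but the working version logs 'rate_window: 7 entries, threshold -1'.
Crash: pack_ledger, line 46, TypeError.
Call chain: main -> pack_ledger([3, 8, 6, -4, 11, -1, 5], -2) (called at line 55).
First divergence: at position 2 the run shows 'rate_window: 7 entries, threshold -2' where the working version logs 'rate_window: 7 entries, threshold -1'.
Intended log window:
  1: processing a batch of 7
  2: rate_window: 7 entries, threshold -1
  3: grade_run start, 7 items
Execution walk:
  grade_run([3, 8, 6, -4, 11, -1, 5]) -> 28  [called from rate_window, line 30]
  map_offsets([3, 8, 6, -4, 11, -1, 5], -2) -> 32  [called from rate_window, line 31]
  settle_round(28, 32) -> 28  [called from rate_window, line 33]
  rate_window([3, 8, 6, -4, 11, -1, 5], -2) -> 28  [called from main, line 53]
  index_entries([3, 8, 6, -4, 11, -1, 5], -2) -> None  [called from pack_ledger, line 44]
Log line origins:
  1: from main, line 52
  2: from rate_window, line 29
  3: from grade_run, line 2
  4: from grade_run, line 6
  5: from map_offsets, line 10
  6-12: from map_offsets, line 15
  13: from map_offsets, line 16
  14: from rate_window, line 32
  15: from settle_round, line 20
  16: from main, line 54
  17: from pack_ledger, line 43
  18: from index_entries, line 36
  19: from pack_ledger, line 45
A correct fix: line 51: replace `-2` with `-1`.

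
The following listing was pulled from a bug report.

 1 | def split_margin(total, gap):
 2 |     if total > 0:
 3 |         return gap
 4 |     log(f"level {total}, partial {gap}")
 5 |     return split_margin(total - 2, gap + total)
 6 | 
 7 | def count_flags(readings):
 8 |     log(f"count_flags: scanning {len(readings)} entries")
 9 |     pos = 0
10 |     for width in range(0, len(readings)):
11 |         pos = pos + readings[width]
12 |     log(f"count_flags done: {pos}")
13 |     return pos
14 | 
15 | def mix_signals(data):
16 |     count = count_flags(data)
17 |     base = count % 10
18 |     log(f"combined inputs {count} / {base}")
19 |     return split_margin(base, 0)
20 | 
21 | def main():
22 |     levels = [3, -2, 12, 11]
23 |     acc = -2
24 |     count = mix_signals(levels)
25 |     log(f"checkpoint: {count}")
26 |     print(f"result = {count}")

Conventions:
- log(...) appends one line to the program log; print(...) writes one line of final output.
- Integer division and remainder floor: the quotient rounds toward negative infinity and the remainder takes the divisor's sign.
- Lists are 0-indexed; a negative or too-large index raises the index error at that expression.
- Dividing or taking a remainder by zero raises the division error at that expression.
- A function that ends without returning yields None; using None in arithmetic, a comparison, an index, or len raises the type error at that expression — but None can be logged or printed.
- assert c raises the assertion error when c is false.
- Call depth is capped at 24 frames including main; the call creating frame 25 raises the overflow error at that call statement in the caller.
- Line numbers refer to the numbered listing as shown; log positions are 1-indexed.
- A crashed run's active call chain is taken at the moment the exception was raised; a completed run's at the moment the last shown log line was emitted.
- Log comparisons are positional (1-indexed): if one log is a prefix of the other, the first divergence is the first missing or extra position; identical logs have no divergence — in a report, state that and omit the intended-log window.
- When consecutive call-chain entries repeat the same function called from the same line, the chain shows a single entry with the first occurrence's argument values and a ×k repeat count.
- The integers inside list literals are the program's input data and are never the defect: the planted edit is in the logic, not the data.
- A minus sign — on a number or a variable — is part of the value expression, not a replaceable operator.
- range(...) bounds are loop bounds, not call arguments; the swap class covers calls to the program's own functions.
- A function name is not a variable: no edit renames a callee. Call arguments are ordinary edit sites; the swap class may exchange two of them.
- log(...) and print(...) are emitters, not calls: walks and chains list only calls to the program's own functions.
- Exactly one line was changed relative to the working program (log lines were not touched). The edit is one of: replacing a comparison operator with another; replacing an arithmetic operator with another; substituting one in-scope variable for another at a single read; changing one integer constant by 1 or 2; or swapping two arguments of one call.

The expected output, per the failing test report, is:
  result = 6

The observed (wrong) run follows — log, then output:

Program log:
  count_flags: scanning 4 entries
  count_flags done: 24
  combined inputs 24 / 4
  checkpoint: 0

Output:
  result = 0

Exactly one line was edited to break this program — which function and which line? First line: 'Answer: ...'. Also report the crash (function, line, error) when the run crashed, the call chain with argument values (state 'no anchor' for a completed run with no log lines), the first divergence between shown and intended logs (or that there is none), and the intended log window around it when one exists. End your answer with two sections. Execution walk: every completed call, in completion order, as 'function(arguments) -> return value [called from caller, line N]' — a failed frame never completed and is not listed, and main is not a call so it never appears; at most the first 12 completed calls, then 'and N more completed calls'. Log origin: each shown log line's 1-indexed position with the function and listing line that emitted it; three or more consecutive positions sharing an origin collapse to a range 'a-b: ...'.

Answer: the defect is in split_margin at line 2.
Key fact: Log line 4 is where behavior first shows: 'checkpoint: 0' appears instead of 'level 4, partial 0'.
Call chain: main.
First divergence: position 4 — the shown line 'checkpoint: 0' should read 'level 4, partial 0'.
Intended log window:
  2: count_flags done: 24
  3: combined inputs 24 / 4
  4: level 4, partial 0
  5: level 2, partial 4
Execution walk:
  count_flags([3, -2, 12, 11]) -> 24  [called from mix_signals, line 16]
  split_margin(4, 0) -> 0  [called from mix_signals, line 19]
  mix_signals([3, -2, 12, 11]) -> 0  [called from main, line 24]
Log origins:
  1: logged in count_flags at line 8
  2: logged in count_flags at line 12
  3: logged in mix_signals at line 18
  4: logged in main at line 25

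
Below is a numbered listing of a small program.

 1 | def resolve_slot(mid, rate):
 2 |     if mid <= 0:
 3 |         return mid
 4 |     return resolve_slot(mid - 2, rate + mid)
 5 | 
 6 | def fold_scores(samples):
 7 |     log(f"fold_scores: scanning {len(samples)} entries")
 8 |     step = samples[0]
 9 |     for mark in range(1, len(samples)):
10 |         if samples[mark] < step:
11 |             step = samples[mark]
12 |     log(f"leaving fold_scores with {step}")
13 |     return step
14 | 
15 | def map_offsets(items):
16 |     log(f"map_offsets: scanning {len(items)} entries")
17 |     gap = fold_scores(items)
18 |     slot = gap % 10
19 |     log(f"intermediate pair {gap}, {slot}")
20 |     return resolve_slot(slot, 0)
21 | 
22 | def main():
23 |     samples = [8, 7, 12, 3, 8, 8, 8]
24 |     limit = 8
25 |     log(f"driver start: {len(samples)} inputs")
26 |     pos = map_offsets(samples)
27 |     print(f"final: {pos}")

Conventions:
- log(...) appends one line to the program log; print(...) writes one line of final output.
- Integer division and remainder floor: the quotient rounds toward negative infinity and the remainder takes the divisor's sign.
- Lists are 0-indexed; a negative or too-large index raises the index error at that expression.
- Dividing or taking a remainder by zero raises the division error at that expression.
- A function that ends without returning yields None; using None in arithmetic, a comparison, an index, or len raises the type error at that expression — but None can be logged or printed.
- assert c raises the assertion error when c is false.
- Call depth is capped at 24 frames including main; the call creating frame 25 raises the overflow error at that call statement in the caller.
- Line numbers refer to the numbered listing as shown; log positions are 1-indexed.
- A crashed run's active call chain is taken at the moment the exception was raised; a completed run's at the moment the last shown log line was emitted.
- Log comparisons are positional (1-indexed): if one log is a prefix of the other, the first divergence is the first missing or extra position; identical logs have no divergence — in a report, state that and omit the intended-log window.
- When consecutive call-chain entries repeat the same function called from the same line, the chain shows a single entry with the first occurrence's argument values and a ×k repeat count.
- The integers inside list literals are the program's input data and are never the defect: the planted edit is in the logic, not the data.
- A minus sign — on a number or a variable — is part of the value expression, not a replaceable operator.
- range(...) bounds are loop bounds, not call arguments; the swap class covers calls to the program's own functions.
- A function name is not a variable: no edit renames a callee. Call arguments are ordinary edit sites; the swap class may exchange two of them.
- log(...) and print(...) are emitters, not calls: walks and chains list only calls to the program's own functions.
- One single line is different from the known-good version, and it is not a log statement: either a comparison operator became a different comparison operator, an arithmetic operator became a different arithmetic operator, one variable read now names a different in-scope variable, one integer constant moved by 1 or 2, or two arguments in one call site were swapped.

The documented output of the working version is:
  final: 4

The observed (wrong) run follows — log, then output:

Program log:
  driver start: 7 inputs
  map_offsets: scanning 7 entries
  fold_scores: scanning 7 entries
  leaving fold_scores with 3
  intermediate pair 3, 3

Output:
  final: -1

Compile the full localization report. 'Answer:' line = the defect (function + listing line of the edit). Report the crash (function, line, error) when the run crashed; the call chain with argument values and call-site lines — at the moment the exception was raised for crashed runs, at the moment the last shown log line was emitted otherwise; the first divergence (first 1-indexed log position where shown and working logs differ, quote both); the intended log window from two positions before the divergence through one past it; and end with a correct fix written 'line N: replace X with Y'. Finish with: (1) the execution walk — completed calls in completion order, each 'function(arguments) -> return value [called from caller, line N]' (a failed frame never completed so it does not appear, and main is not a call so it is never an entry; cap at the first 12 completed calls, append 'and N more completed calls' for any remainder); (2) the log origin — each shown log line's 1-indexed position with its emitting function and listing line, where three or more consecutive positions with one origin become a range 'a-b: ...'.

Answer: the defect is in resolve_slot at line 3.
Key fact: No log line changed; the fault shows up purely in the output.
Call chain: main -> map_offsets([8, 7, 12, 3, 8, 8, 8]) (called at line 26).
First divergence: none; the two logs match at every position.
Execution walk:
  fold_scores([8, 7, 12, 3, 8, 8, 8]) -> 3  [called from map_offsets, line 17]
  resolve_slot(-1, 4) -> -1  [called from resolve_slot, line 4]
  resolve_slot(1, 3) -> -1  [called from resolve_slot, line 4]
  resolve_slot(3, 0) -> -1  [called from map_offsets, line 20]
  map_offsets([8, 7, 12, 3, 8, 8, 8]) -> -1  [called from main, line 26]
Log origin:
  1: logged in main at line 25
  2: logged in map_offsets at line 16
  3: logged in fold_scores at line 7
  4: logged in fold_scores at line 12
  5: logged in map_offsets at line 19
A correct fix: line 3: replace `mid` with `rate`.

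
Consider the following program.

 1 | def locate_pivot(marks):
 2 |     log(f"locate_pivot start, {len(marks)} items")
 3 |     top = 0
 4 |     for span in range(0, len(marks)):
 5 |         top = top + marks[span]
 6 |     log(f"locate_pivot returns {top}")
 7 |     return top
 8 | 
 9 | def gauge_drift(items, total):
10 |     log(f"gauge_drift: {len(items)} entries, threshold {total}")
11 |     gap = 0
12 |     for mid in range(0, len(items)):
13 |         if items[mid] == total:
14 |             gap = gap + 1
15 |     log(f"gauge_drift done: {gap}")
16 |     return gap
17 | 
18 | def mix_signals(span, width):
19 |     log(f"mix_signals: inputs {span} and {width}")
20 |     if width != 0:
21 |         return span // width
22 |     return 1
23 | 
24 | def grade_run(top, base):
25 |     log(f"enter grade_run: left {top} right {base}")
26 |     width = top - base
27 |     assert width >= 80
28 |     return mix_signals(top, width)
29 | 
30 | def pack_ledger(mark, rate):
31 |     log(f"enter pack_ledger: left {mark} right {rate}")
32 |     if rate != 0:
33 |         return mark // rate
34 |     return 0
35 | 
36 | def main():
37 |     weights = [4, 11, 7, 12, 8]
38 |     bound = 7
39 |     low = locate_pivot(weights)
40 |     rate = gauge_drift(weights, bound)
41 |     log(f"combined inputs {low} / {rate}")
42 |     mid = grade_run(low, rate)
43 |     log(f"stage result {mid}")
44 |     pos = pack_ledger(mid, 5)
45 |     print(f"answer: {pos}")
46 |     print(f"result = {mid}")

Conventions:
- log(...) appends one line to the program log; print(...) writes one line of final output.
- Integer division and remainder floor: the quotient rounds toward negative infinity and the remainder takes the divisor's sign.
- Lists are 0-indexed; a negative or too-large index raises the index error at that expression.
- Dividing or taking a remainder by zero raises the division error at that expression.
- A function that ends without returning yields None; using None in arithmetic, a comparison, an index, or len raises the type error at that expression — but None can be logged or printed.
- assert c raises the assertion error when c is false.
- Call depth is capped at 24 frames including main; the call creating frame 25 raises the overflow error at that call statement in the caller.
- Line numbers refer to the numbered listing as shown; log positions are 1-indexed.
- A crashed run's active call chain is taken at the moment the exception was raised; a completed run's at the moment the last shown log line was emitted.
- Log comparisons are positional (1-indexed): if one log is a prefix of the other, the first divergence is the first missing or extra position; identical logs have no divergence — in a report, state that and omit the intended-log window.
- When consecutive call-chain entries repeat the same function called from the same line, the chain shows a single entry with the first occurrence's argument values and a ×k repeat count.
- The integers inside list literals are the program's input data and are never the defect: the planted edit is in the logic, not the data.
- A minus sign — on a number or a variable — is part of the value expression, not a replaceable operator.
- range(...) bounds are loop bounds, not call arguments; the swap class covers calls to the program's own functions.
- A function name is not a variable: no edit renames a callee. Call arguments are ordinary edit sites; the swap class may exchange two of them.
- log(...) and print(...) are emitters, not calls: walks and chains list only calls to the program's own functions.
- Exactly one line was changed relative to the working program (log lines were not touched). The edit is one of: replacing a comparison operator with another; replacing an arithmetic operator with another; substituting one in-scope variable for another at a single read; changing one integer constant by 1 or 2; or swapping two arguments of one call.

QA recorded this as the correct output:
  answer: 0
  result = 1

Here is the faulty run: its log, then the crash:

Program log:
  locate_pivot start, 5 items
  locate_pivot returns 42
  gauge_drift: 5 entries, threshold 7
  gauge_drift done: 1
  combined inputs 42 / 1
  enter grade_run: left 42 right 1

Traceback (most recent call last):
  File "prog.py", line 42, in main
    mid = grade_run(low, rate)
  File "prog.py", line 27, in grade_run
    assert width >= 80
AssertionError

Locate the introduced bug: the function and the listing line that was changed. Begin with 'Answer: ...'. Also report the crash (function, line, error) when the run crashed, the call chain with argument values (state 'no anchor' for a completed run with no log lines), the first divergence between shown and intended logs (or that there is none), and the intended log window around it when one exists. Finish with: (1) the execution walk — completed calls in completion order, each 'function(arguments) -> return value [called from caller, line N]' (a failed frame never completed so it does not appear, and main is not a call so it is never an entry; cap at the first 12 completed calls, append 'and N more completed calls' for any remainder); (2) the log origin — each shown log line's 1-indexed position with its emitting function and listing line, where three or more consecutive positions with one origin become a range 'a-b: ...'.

Answer: the defect is in grade_run at line 27.
Core observation: A complete run would log 'mix_signals: inputs 42 and 41' next, but this one stopped at 6 lines.
Crash: grade_run, line 27, AssertionError.
Call chain: main -> grade_run(42, 1) (called at line 42).
First divergence: position 7; the shown log stops at 6 lines while the working version next logs 'mix_signals: inputs 42 and 41'.
Intended log window:
  5: combined inputs 42 / 1
  6: enter grade_run: left 42 right 1
  7: mix_signals: inputs 42 and 41
  8: stage result 1
Execution walk:
  locate_pivot([4, 11, 7, 12, 8]) -> 42  [called from main, line 39]
  gauge_drift([4, 11, 7, 12, 8], 7) -> 1  [called from main, line 40]
Origin of each log line:
  1 — locate_pivot, line 2
  2 — locate_pivot, line 6
  3 — gauge_drift, line 10
  4 — gauge_drift, line 15
  5 — main, line 41
  6 — grade_run, line 25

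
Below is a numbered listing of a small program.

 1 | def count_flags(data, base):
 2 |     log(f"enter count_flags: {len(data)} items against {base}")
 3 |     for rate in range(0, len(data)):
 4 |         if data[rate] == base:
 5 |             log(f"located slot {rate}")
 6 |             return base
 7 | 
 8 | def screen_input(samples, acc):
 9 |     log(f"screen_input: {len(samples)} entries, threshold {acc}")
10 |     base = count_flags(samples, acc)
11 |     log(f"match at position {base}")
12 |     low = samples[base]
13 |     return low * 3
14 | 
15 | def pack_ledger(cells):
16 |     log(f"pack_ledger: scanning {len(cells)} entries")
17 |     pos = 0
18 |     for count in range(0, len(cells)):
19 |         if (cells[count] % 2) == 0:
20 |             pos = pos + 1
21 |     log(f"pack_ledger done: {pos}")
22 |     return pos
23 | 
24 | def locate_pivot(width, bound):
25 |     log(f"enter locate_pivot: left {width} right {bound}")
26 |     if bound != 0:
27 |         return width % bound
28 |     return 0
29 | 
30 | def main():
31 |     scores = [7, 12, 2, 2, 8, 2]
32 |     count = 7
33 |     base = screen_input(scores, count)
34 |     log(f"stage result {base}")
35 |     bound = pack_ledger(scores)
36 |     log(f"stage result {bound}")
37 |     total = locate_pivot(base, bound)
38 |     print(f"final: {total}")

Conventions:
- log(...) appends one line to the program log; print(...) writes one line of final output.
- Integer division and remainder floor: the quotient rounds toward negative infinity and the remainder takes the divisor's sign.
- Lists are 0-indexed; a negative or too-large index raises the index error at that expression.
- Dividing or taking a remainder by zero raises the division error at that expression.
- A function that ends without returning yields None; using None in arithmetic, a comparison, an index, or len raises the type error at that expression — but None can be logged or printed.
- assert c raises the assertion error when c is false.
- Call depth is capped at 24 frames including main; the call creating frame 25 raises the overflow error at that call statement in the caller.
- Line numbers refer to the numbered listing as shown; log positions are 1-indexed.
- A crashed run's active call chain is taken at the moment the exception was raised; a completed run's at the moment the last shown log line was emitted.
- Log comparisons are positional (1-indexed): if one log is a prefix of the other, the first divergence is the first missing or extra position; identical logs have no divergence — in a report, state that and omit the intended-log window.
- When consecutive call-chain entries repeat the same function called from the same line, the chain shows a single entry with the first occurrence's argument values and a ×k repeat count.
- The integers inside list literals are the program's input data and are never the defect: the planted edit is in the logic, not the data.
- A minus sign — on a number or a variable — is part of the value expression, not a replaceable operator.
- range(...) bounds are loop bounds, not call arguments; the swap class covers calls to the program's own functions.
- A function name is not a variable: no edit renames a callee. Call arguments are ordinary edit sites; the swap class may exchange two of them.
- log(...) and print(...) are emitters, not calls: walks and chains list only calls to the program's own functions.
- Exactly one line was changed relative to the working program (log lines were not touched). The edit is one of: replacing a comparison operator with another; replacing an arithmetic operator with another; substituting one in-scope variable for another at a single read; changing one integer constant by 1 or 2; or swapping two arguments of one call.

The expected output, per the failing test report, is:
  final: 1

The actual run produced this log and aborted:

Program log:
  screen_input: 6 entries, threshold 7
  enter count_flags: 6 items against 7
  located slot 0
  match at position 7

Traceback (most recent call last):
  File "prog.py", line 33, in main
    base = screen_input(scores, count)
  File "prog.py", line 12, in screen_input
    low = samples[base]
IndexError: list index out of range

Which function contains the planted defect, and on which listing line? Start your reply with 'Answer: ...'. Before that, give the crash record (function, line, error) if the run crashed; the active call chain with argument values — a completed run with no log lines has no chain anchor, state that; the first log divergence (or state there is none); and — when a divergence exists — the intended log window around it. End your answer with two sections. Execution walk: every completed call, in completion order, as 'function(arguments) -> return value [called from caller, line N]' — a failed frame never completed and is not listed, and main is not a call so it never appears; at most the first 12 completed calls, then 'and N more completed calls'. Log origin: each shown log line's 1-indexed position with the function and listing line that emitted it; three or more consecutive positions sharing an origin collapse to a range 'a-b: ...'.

Answer: the defect is in count_flags at line 6.
Key observation: The log first diverges at position 4: the faulty run prints 'match at position 7' where the working version prints 'match at position 0'.
Crash: screen_input, line 12, IndexError.
Call chain: main -> screen_input([7, 12, 2, 2, 8, 2], 7) (called at line 33).
First divergence: at position 4 the run shows 'match at position 7' where the working version logs 'match at position 0'.
Intended log window:
  2: enter count_flags: 6 items against 7
  3: located slot 0
  4: match at position 0
  5: stage result 21
Execution walk:
  count_flags([7, 12, 2, 2, 8, 2], 7) -> 7  [called from screen_input, line 10]
Origin of each log line:
  1: from screen_input, line 9
  2: from count_flags, line 2
  3: from count_flags, line 5
  4: from screen_input, line 11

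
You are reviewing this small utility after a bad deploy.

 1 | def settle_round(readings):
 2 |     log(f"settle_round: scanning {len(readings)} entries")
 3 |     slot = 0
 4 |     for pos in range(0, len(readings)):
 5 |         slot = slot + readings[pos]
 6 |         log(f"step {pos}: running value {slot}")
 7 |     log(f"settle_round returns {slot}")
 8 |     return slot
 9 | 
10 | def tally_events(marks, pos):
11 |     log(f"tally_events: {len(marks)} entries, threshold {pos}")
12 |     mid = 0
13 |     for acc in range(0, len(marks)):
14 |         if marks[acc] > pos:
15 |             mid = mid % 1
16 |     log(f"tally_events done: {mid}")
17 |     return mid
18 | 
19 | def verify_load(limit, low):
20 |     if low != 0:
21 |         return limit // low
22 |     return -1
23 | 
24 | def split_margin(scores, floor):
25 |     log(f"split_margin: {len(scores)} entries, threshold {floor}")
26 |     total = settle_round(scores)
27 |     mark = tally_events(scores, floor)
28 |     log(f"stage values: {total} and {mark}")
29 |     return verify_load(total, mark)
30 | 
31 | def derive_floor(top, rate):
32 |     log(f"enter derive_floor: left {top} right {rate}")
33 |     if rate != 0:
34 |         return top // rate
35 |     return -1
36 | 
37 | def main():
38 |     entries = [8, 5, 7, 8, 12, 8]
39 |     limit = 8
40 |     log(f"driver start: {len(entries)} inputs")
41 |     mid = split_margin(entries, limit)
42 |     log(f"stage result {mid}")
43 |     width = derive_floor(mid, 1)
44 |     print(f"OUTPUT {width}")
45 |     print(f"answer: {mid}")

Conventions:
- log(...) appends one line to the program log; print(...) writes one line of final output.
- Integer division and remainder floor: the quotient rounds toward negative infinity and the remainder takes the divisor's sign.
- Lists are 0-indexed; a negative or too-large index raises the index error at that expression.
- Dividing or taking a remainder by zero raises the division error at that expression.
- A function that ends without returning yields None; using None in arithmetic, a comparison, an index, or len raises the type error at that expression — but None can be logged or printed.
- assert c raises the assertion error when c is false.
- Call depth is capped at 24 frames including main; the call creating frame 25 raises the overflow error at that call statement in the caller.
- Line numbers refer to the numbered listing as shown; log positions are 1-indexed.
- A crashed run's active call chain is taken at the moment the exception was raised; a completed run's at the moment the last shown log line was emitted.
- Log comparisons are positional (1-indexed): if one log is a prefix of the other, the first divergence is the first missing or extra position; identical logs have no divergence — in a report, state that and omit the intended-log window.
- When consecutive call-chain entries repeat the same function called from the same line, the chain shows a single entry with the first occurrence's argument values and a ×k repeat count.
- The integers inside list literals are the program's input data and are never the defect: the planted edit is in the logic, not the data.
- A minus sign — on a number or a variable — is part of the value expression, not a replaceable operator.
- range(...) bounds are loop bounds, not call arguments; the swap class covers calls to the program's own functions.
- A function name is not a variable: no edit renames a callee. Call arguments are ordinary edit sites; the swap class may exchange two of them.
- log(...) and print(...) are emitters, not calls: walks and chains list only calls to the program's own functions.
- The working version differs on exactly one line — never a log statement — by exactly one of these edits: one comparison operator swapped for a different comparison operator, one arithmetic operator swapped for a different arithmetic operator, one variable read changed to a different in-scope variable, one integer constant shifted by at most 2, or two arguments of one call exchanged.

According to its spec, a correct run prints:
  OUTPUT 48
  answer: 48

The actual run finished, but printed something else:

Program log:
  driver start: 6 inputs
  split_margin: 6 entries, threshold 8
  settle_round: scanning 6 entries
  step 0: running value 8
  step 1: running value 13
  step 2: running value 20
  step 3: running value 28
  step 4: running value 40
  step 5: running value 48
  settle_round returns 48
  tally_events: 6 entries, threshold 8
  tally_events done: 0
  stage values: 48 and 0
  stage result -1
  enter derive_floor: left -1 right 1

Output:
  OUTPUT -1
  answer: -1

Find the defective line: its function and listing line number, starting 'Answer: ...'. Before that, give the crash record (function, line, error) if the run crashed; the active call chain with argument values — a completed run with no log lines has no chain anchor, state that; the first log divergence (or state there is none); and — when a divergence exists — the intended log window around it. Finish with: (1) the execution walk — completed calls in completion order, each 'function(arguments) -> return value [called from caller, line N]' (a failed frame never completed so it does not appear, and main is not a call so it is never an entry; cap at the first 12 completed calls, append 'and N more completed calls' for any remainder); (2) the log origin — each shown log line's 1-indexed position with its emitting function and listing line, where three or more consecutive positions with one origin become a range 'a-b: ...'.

Answer: the defect is in tally_events at line 15.
Core observation: The log first diverges at position 12: the faulty run prints 'tally_events done: 0' where the working version prints 'tally_events done: 1'.
Call chain: main -> derive_floor(-1, 1) (called at line 43).
First divergence: position 12 — shown 'tally_events done: 0', intended 'tally_events done: 1'.
Intended log window:
  10: settle_round returns 48
  11: tally_events: 6 entries, threshold 8
  12: tally_events done: 1
  13: stage values: 48 and 1
Execution walk:
  settle_round([8, 5, 7, 8, 12, 8]) -> 48  [called from split_margin, line 26]
  tally_events([8, 5, 7, 8, 12, 8], 8) -> 0  [called from split_margin, line 27]
  verify_load(48, 0) -> -1  [called from split_margin, line 29]
  split_margin([8, 5, 7, 8, 12, 8], 8) -> -1  [called from main, line 41]
  derive_floor(-1, 1) -> -1  [called from main, line 43]
Log line origins:
  1 — main, line 40
  2 — split_margin, line 25
  3 — settle_round, line 2
  4-9 — settle_round, line 6
  10 — settle_round, line 7
  11 — tally_events, line 11
  12 — tally_events, line 16
  13 — split_margin, line 28
  14 — main, line 42
  15 — derive_floor, line 32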